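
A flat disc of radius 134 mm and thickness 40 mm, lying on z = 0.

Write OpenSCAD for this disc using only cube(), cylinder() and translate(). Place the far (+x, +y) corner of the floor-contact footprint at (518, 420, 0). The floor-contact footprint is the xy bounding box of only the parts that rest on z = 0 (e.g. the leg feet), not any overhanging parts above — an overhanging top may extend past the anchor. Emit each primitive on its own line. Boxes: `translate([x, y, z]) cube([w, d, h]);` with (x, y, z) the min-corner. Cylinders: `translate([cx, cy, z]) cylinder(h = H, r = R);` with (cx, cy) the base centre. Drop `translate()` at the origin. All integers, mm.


translate([384, 286, 0]) cylinder(h = 40, r = 134);


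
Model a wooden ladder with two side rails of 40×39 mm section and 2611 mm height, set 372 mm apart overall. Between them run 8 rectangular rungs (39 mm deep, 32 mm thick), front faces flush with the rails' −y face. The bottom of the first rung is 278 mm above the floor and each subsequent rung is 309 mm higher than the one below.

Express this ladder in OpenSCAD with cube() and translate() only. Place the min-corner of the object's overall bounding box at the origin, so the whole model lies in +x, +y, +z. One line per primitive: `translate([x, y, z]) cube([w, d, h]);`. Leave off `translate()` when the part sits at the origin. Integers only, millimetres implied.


cube([40, 39, 2611]);
translate([332, 0, 0]) cube([40, 39, 2611]);
translate([40, 0, 278]) cube([292, 39, 32]);
translate([40, 0, 587]) cube([292, 39, 32]);
translate([40, 0, 896]) cube([292, 39, 32]);
translate([40, 0, 1205]) cube([292, 39, 32]);
translate([40, 0, 1514]) cube([292, 39, 32]);
translate([40, 0, 1823]) cube([292, 39, 32]);
translate([40, 0, 2132]) cube([292, 39, 32]);
translate([40, 0, 2441]) cube([292, 39, 32]);


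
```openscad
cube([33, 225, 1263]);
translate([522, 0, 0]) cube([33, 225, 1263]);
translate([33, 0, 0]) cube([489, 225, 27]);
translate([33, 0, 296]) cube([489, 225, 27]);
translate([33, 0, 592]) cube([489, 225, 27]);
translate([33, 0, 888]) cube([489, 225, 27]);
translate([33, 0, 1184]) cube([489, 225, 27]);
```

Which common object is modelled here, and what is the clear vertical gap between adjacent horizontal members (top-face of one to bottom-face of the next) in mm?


A bookshelf. The clear shelf gap is 269 mm.

Two tall side panels with 5 horizontal boards between them — a bookshelf. The first two shelf undersides are at z = 0 and z = 296; with shelf thickness 27, the clear gap is 296 − 0 − 27 = 269 mm.


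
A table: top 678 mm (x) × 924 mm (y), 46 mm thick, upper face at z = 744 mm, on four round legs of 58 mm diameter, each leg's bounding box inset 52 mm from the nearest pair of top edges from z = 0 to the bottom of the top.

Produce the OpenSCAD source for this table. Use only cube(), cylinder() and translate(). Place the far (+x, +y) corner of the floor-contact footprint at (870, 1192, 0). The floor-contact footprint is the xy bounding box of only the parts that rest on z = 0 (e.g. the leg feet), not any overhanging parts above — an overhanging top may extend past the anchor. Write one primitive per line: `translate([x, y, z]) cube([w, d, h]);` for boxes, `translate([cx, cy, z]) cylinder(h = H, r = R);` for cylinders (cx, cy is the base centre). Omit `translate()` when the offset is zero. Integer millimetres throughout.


translate([244, 320, 698]) cube([678, 924, 46]);
translate([325, 401, 0]) cylinder(h = 698, r = 29);
translate([841, 401, 0]) cylinder(h = 698, r = 29);
translate([325, 1163, 0]) cylinder(h = 698, r = 29);
translate([841, 1163, 0]) cylinder(h = 698, r = 29);


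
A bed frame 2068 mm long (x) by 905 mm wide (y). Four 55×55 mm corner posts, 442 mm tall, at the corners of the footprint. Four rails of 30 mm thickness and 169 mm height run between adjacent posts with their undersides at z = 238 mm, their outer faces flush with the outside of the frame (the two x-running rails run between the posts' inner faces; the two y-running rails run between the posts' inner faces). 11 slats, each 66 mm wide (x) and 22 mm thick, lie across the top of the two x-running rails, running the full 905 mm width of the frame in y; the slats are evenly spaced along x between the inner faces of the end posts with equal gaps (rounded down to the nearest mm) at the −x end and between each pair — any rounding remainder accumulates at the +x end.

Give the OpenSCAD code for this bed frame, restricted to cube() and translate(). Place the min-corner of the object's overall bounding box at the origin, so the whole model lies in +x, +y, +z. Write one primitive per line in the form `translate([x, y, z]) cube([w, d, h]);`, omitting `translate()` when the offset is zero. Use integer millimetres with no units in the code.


cube([55, 55, 442]);
translate([0, 850, 0]) cube([55, 55, 442]);
translate([2013, 0, 0]) cube([55, 55, 442]);
translate([2013, 850, 0]) cube([55, 55, 442]);
translate([55, 0, 238]) cube([1958, 30, 169]);
translate([55, 875, 238]) cube([1958, 30, 169]);
translate([0, 55, 238]) cube([30, 795, 169]);
translate([2038, 55, 238]) cube([30, 795, 169]);
translate([157, 0, 407]) cube([66, 905, 22]);
translate([325, 0, 407]) cube([66, 905, 22]);
translate([493, 0, 407]) cube([66, 905, 22]);
translate([661, 0, 407]) cube([66, 905, 22]);
translate([829, 0, 407]) cube([66, 905, 22]);
translate([997, 0, 407]) cube([66, 905, 22]);
translate([1165, 0, 407]) cube([66, 905, 22]);
translate([1333, 0, 407]) cube([66, 905, 22]);
translate([1501, 0, 407]) cube([66, 905, 22]);
translate([1669, 0, 407]) cube([66, 905, 22]);
translate([1837, 0, 407]) cube([66, 905, 22]);


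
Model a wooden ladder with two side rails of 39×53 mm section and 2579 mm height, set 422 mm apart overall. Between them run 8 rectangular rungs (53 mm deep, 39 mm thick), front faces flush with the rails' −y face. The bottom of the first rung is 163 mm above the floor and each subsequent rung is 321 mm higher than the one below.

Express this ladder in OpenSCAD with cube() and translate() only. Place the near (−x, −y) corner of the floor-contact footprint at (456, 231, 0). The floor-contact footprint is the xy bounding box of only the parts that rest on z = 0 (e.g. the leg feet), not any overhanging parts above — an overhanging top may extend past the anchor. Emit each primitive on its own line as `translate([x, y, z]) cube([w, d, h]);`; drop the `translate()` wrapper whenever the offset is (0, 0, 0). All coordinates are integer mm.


// rung span = 422 - 2*39 = 344
// rung[k] z = 163 + k*321
translate([456, 231, 0]) cube([39, 53, 2579]);
translate([839, 231, 0]) cube([39, 53, 2579]);
translate([495, 231, 163]) cube([344, 53, 39]);
translate([495, 231, 484]) cube([344, 53, 39]);
translate([495, 231, 805]) cube([344, 53, 39]);
translate([495, 231, 1126]) cube([344, 53, 39]);
translate([495, 231, 1447]) cube([344, 53, 39]);
translate([495, 231, 1768]) cube([344, 53, 39]);
translate([495, 231, 2089]) cube([344, 53, 39]);
translate([495, 231, 2410]) cube([344, 53, 39]);


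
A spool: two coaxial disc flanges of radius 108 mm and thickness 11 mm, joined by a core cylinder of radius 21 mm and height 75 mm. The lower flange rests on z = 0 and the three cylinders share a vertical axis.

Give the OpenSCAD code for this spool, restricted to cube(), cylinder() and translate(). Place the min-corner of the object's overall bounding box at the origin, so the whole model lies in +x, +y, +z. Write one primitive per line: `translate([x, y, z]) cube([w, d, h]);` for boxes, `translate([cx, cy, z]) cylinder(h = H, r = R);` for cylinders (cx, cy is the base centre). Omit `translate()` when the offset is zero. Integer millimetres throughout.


translate([108, 108, 0]) cylinder(h = 11, r = 108);
translate([108, 108, 11]) cylinder(h = 75, r = 21);
translate([108, 108, 86]) cylinder(h = 11, r = 108);


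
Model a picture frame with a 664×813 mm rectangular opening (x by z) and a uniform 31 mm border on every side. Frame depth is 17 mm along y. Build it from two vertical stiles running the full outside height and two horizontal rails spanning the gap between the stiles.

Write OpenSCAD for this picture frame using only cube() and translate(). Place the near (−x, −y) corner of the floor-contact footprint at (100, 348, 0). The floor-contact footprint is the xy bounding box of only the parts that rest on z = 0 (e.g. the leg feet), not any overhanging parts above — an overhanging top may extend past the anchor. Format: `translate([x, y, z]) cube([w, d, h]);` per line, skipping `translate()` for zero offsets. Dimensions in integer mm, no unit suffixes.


translate([100, 348, 0]) cube([31, 17, 875]);
translate([795, 348, 0]) cube([31, 17, 875]);
translate([131, 348, 0]) cube([664, 17, 31]);
translate([131, 348, 844]) cube([664, 17, 31]);


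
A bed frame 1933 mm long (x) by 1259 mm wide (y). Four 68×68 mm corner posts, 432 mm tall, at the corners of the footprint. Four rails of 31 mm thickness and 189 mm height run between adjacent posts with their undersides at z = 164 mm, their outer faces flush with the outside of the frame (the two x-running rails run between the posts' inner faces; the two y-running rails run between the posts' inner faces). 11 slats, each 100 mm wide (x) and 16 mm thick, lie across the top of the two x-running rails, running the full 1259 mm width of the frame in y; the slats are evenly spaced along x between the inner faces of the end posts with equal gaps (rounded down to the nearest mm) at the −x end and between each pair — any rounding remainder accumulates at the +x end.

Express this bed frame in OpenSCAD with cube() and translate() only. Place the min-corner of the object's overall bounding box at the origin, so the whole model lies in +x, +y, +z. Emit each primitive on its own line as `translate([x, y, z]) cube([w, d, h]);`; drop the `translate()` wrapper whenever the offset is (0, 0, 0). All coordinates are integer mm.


cube([68, 68, 432]);
translate([0, 1191, 0]) cube([68, 68, 432]);
translate([1865, 0, 0]) cube([68, 68, 432]);
translate([1865, 1191, 0]) cube([68, 68, 432]);
translate([68, 0, 164]) cube([1797, 31, 189]);
translate([68, 1228, 164]) cube([1797, 31, 189]);
translate([0, 68, 164]) cube([31, 1123, 189]);
translate([1902, 68, 164]) cube([31, 1123, 189]);
translate([126, 0, 353]) cube([100, 1259, 16]);
translate([284, 0, 353]) cube([100, 1259, 16]);
translate([442, 0, 353]) cube([100, 1259, 16]);
translate([600, 0, 353]) cube([100, 1259, 16]);
translate([758, 0, 353]) cube([100, 1259, 16]);
translate([916, 0, 353]) cube([100, 1259, 16]);
translate([1074, 0, 353]) cube([100, 1259, 16]);
translate([1232, 0, 353]) cube([100, 1259, 16]);
translate([1390, 0, 353]) cube([100, 1259, 16]);
translate([1548, 0, 353]) cube([100, 1259, 16]);
translate([1706, 0, 353]) cube([100, 1259, 16]);


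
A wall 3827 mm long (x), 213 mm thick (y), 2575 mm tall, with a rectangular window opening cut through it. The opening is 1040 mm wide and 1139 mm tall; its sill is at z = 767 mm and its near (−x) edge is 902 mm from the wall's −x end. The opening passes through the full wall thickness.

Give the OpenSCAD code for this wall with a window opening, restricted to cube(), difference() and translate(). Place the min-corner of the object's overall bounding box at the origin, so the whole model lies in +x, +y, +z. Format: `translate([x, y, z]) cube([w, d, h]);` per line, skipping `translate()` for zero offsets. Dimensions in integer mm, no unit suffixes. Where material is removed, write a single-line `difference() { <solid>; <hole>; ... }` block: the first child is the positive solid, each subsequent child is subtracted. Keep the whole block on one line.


difference() { cube([3827, 213, 2575]); translate([902, 0, 767]) cube([1040, 213, 1139]); }


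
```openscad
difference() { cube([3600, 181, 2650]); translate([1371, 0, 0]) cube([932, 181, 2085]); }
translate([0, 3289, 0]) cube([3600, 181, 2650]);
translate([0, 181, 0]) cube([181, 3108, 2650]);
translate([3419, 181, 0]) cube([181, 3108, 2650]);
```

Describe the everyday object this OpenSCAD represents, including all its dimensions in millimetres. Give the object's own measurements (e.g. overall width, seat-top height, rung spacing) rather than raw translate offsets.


A single room: four walls, each 2650 mm tall and 181 mm thick, enclosing an outside footprint 3600×3470 mm (x × y), no floor or roof. The front and back walls (−y and +y sides) run the full x-width; the side walls fit between their inner faces. A door opening 932 mm wide and 2085 mm tall is cut through the front wall from the floor up, its −x edge 1371 mm from the wall's −x end.


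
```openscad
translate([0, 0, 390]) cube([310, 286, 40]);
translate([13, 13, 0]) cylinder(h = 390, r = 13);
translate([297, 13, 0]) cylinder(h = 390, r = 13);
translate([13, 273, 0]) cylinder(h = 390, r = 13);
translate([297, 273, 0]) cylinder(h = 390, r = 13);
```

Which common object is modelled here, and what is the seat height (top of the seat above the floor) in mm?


A stool. The seat height is 430 mm.

A 310×286×40 slab at z = 390 on four corner cylinders — a stool. The seat top is 390 + 40 = 430 mm.


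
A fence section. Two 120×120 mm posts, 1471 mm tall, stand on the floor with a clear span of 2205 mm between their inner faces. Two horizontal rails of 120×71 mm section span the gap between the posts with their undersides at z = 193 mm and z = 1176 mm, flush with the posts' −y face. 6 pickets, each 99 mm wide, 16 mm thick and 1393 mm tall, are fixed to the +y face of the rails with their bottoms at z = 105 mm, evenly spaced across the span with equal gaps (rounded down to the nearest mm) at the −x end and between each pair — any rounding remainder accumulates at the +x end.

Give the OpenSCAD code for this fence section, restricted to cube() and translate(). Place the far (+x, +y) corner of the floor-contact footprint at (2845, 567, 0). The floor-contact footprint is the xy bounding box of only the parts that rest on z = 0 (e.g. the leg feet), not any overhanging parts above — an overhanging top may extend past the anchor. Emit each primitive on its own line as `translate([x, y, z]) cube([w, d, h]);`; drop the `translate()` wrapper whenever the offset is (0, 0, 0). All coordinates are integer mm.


translate([400, 447, 0]) cube([120, 120, 1471]);
translate([2725, 447, 0]) cube([120, 120, 1471]);
translate([520, 447, 193]) cube([2205, 120, 71]);
translate([520, 447, 1176]) cube([2205, 120, 71]);
translate([750, 567, 105]) cube([99, 16, 1393]);
translate([1079, 567, 105]) cube([99, 16, 1393]);
translate([1408, 567, 105]) cube([99, 16, 1393]);
translate([1737, 567, 105]) cube([99, 16, 1393]);
translate([2066, 567, 105]) cube([99, 16, 1393]);
translate([2395, 567, 105]) cube([99, 16, 1393]);


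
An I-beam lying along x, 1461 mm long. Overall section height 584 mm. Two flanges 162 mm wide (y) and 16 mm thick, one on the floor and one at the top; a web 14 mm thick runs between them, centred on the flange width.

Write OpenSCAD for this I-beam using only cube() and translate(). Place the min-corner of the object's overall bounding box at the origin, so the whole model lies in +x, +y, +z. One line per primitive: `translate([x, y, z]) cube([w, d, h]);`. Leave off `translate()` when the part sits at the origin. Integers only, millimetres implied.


cube([1461, 162, 16]);
translate([0, 74, 16]) cube([1461, 14, 552]);
translate([0, 0, 568]) cube([1461, 162, 16]);


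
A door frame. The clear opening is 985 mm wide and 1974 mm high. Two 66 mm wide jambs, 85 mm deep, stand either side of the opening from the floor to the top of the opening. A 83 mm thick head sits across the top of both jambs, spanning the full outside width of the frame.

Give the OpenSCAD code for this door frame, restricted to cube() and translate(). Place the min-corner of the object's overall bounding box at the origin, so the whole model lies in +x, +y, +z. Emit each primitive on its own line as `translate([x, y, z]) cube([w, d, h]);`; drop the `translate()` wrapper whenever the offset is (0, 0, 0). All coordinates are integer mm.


cube([66, 85, 1974]);
translate([1051, 0, 0]) cube([66, 85, 1974]);
translate([0, 0, 1974]) cube([1117, 85, 83]);


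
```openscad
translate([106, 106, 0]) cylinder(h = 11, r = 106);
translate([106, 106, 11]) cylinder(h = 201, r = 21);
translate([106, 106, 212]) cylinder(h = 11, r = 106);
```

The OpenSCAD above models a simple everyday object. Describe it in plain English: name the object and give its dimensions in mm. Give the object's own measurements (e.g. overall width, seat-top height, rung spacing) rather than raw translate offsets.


A spool: two coaxial disc flanges of radius 106 mm and thickness 11 mm, joined by a core cylinder of radius 21 mm and height 201 mm. The lower flange rests on z = 0 and the three cylinders share a vertical axis.


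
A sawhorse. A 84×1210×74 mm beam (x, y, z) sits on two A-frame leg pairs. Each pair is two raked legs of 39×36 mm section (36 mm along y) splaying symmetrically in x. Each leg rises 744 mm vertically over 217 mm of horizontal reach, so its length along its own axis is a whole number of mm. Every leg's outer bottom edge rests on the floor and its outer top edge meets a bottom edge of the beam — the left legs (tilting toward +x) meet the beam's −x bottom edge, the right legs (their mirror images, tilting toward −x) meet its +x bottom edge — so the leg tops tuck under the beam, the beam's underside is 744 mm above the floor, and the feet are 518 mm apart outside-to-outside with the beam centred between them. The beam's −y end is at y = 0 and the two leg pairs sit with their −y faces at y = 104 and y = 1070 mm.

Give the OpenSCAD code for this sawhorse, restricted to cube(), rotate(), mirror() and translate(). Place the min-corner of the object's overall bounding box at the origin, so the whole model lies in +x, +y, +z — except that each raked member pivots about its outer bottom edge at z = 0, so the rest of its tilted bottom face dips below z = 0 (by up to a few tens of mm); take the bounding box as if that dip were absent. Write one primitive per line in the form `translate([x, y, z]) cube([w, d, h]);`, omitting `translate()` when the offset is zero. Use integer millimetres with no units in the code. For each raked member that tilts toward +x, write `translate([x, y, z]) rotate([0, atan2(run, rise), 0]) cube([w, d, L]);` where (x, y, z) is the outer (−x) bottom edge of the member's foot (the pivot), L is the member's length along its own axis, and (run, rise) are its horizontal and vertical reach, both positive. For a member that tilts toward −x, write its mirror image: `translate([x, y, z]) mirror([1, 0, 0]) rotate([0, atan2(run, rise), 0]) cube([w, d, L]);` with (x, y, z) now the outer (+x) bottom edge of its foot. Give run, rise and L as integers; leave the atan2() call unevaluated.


// leg length = √(217² + 744²) = 775
// right-leg outer foot x = 2·217 + 84 = 518
// beam min-corner = (217, 0, 744)
translate([217, 0, 744]) cube([84, 1210, 74]);
translate([0, 104, 0]) rotate([0, atan2(217, 744), 0]) cube([39, 36, 775]);
translate([518, 104, 0]) mirror([1, 0, 0]) rotate([0, atan2(217, 744), 0]) cube([39, 36, 775]);
translate([0, 1070, 0]) rotate([0, atan2(217, 744), 0]) cube([39, 36, 775]);
translate([518, 1070, 0]) mirror([1, 0, 0]) rotate([0, atan2(217, 744), 0]) cube([39, 36, 775]);


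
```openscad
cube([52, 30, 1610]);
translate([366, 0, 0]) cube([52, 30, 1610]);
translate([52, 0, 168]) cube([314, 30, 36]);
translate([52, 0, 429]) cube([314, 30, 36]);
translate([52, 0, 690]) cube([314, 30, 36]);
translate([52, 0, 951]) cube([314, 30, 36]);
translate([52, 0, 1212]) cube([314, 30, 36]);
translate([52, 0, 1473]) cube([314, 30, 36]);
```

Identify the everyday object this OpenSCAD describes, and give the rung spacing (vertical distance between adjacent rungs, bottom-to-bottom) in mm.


A ladder. The rung spacing is 261 mm.

Two tall 52×30 posts with 6 short bars between them — a ladder. Adjacent rungs sit at z = 168 and z = 429, so the spacing is 429 − 168 = 261 mm.


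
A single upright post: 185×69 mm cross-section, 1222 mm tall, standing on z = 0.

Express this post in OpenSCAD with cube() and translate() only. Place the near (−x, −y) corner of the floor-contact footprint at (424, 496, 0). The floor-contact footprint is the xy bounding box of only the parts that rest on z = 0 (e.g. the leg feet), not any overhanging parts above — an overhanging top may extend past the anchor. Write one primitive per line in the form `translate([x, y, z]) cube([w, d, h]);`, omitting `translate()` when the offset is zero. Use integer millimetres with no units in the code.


translate([424, 496, 0]) cube([185, 69, 1222]);


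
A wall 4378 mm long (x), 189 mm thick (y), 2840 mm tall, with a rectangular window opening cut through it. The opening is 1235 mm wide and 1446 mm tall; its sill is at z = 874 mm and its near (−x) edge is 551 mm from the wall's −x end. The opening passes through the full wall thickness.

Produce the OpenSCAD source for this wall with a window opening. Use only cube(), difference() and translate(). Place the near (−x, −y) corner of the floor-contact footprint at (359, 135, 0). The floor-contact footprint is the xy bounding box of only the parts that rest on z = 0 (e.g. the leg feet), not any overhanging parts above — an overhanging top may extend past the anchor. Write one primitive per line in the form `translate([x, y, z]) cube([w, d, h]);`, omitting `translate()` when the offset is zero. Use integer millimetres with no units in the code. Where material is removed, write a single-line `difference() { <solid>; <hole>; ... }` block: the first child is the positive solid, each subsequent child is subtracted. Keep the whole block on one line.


difference() { translate([359, 135, 0]) cube([4378, 189, 2840]); translate([910, 135, 874]) cube([1235, 189, 1446]); }


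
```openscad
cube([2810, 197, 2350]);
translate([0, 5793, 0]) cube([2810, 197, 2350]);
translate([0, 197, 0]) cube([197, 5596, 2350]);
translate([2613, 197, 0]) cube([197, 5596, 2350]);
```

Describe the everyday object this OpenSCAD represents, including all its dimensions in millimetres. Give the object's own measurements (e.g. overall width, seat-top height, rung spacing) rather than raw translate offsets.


The wall frame of a small rectangular building: four walls, each 2350 mm tall and 197 mm thick, enclosing a footprint 2810 mm (x) by 5990 mm (y) outside-to-outside, with no floor or roof. The front and back walls (the −y and +y sides) span the full width; the two side walls fit between them.


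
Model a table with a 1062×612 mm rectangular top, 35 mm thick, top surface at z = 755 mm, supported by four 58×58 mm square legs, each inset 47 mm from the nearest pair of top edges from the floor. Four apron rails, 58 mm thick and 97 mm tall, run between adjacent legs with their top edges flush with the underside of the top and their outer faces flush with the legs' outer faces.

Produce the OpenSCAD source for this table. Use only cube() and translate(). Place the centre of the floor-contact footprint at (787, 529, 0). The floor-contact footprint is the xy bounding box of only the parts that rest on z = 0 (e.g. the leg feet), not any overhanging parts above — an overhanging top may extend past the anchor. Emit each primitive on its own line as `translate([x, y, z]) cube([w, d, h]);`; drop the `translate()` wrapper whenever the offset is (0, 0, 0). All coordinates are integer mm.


// leg_h = 755 - 35 = 720
// apron z = 720 - 97 = 623
translate([256, 223, 720]) cube([1062, 612, 35]);
translate([303, 270, 0]) cube([58, 58, 720]);
translate([1213, 270, 0]) cube([58, 58, 720]);
translate([303, 730, 0]) cube([58, 58, 720]);
translate([1213, 730, 0]) cube([58, 58, 720]);
translate([361, 270, 623]) cube([852, 58, 97]);
translate([361, 730, 623]) cube([852, 58, 97]);
translate([303, 328, 623]) cube([58, 402, 97]);
translate([1213, 328, 623]) cube([58, 402, 97]);


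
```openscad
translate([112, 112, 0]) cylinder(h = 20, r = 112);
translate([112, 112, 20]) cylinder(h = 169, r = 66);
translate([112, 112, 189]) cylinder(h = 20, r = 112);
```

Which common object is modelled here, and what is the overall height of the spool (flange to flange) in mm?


A spool. The overall height is 209 mm.

Three coaxial cylinders, large–small–large — a spool. Two 20 mm flanges and a 169 mm core give 20 + 169 + 20 = 209 mm.


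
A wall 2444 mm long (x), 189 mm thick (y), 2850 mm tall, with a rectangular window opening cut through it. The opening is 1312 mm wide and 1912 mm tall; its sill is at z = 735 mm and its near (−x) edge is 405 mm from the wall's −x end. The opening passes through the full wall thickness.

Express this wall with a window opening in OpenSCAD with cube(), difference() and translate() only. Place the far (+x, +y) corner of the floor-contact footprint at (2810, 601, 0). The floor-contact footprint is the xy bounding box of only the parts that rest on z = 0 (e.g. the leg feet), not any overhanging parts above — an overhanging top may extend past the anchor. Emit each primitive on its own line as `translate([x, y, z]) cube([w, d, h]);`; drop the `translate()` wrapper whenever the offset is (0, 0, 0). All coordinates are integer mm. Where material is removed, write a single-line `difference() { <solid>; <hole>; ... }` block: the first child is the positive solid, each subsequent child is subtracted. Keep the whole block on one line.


difference() { translate([366, 412, 0]) cube([2444, 189, 2850]); translate([771, 412, 735]) cube([1312, 189, 1912]); }


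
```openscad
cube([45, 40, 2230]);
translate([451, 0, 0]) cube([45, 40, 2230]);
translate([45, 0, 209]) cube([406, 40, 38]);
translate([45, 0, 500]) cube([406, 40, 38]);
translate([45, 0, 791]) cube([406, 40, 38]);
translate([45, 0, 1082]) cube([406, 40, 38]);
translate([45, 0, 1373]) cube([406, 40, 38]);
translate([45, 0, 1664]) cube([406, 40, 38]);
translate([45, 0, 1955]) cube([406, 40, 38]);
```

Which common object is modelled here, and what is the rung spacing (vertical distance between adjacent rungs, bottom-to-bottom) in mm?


A ladder. The rung spacing is 291 mm.

Two tall 45×40 posts with 7 short bars between them — a ladder. Adjacent rungs sit at z = 209 and z = 500, so the spacing is 500 − 209 = 291 mm.


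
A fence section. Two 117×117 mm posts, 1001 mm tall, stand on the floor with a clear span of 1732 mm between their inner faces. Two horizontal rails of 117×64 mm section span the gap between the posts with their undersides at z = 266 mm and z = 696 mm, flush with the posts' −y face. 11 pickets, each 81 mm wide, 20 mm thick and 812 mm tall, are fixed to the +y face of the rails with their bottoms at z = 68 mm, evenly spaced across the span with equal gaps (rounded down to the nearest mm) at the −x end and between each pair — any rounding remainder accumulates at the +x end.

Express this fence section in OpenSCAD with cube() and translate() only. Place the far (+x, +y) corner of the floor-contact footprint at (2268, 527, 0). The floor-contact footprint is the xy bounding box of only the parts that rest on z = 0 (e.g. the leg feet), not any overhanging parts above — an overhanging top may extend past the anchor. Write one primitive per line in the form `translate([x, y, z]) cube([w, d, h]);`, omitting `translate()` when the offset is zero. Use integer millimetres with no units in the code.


translate([302, 410, 0]) cube([117, 117, 1001]);
translate([2151, 410, 0]) cube([117, 117, 1001]);
translate([419, 410, 266]) cube([1732, 117, 64]);
translate([419, 410, 696]) cube([1732, 117, 64]);
translate([489, 527, 68]) cube([81, 20, 812]);
translate([640, 527, 68]) cube([81, 20, 812]);
translate([791, 527, 68]) cube([81, 20, 812]);
translate([942, 527, 68]) cube([81, 20, 812]);
translate([1093, 527, 68]) cube([81, 20, 812]);
translate([1244, 527, 68]) cube([81, 20, 812]);
translate([1395, 527, 68]) cube([81, 20, 812]);
translate([1546, 527, 68]) cube([81, 20, 812]);
translate([1697, 527, 68]) cube([81, 20, 812]);
translate([1848, 527, 68]) cube([81, 20, 812]);
translate([1999, 527, 68]) cube([81, 20, 812]);


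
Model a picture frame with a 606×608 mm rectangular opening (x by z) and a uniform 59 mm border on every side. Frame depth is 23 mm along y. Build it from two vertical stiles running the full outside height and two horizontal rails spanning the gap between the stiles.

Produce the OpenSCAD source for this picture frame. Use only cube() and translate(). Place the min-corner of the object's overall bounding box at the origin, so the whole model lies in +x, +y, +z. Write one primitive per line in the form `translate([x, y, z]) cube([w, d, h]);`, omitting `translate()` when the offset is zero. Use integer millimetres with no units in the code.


cube([59, 23, 726]);
translate([665, 0, 0]) cube([59, 23, 726]);
translate([59, 0, 0]) cube([606, 23, 59]);
translate([59, 0, 667]) cube([606, 23, 59]);


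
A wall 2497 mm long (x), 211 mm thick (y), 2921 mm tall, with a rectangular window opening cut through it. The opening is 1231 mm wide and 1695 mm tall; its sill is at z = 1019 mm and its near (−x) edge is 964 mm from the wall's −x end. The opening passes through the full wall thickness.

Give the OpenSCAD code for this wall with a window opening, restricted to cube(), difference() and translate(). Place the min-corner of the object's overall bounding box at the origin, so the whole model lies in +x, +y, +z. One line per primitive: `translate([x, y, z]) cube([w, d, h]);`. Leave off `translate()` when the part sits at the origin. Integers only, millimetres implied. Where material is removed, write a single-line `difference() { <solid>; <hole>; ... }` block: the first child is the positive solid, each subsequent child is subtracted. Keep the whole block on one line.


difference() { cube([2497, 211, 2921]); translate([964, 0, 1019]) cube([1231, 211, 1695]); }


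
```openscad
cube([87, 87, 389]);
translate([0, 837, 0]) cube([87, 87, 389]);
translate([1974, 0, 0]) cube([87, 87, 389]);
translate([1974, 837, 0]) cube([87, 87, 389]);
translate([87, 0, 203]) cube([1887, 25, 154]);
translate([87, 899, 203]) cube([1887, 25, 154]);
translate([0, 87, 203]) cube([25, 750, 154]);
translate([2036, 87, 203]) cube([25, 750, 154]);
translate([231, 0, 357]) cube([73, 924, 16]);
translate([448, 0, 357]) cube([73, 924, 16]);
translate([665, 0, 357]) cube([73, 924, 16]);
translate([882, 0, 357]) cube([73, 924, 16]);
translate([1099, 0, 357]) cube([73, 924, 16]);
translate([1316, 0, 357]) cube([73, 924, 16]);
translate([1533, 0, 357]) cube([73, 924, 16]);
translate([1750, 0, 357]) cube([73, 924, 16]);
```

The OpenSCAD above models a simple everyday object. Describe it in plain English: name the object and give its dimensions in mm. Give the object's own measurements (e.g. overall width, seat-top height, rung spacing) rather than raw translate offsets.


A bed frame 2061 mm long (x) by 924 mm wide (y). Four 87×87 mm corner posts, 389 mm tall, at the corners of the footprint. Four rails of 25 mm thickness and 154 mm height run between adjacent posts with their undersides at z = 203 mm, their outer faces flush with the outside of the frame (the two x-running rails run between the posts' inner faces; the two y-running rails run between the posts' inner faces). 8 slats, each 73 mm wide (x) and 16 mm thick, lie across the top of the two x-running rails, running the full 924 mm width of the frame in y; along x they sit between the end posts with a 144 mm gap after the −x posts and between neighbouring slats, leaving 151 mm before the +x posts.


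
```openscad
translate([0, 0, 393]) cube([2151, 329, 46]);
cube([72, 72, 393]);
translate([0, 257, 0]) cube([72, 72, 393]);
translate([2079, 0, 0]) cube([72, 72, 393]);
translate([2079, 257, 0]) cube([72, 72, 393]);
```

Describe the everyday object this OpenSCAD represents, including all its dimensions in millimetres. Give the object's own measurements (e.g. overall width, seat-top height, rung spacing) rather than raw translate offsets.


A bench: a 2151×329 mm seat slab, 46 mm thick, top at z = 439 mm, on four 72×72 mm square legs flush with the seat corners and standing on z = 0.


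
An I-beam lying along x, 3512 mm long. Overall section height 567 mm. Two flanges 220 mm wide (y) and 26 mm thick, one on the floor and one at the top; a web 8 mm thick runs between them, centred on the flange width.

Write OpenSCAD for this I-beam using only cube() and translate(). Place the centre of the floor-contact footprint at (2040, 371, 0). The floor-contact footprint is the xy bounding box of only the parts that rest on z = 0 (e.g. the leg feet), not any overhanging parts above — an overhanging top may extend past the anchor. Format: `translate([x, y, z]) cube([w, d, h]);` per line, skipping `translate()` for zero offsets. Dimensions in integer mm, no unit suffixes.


translate([284, 261, 0]) cube([3512, 220, 26]);
translate([284, 367, 26]) cube([3512, 8, 515]);
translate([284, 261, 541]) cube([3512, 220, 26]);


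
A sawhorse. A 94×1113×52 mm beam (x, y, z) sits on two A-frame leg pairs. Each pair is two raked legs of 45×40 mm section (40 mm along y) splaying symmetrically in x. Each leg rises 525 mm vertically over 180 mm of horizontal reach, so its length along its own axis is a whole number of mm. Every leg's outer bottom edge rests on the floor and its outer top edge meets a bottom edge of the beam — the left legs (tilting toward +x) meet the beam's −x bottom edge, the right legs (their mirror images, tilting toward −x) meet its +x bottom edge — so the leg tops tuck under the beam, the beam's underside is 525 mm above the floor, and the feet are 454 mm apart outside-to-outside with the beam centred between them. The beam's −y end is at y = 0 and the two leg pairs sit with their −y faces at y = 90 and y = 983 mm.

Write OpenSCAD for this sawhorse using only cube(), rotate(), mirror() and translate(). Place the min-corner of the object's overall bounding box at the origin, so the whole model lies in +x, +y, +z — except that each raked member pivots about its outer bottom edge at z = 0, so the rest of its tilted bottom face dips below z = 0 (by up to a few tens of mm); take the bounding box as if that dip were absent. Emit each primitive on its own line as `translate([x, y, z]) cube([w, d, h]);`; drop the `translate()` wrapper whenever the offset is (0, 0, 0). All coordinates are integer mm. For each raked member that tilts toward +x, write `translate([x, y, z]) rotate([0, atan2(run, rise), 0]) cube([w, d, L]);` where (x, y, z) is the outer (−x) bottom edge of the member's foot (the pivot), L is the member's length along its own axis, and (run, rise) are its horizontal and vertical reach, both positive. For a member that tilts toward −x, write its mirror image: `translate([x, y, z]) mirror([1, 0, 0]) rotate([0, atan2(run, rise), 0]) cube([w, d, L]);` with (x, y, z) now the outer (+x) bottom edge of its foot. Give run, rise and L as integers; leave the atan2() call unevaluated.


// leg length = √(180² + 525²) = 555
// right-leg outer foot x = 2·180 + 94 = 454
// beam min-corner = (180, 0, 525)
translate([180, 0, 525]) cube([94, 1113, 52]);
translate([0, 90, 0]) rotate([0, atan2(180, 525), 0]) cube([45, 40, 555]);
translate([454, 90, 0]) mirror([1, 0, 0]) rotate([0, atan2(180, 525), 0]) cube([45, 40, 555]);
translate([0, 983, 0]) rotate([0, atan2(180, 525), 0]) cube([45, 40, 555]);
translate([454, 983, 0]) mirror([1, 0, 0]) rotate([0, atan2(180, 525), 0]) cube([45, 40, 555]);


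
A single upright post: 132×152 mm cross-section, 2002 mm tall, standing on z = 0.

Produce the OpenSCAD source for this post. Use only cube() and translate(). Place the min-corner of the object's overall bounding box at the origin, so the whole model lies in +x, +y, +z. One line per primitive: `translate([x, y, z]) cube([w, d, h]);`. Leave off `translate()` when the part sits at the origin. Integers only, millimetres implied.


cube([132, 152, 2002]);


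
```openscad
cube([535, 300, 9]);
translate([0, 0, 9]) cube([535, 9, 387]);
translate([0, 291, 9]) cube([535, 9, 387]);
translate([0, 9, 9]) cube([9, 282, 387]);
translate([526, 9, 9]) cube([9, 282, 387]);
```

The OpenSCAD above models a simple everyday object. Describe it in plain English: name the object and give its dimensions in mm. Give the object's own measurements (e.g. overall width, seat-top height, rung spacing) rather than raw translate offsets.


An open-topped rectangular box: outside dimensions 535×300×396 mm, with a uniform wall and base thickness of 9 mm. The base is a full 535×300 slab on the floor; four walls sit on top of the base. The front and back walls (the −y and +y sides) span the full width; the two side walls fit between them.


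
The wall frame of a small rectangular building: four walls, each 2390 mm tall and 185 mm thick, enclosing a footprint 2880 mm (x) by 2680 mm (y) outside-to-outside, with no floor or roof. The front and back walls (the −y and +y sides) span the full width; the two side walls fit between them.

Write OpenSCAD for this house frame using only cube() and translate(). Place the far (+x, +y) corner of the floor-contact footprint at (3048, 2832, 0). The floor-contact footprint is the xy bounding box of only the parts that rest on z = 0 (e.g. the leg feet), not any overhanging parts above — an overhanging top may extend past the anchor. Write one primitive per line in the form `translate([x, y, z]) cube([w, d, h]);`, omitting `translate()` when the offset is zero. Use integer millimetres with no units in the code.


translate([168, 152, 0]) cube([2880, 185, 2390]);
translate([168, 2647, 0]) cube([2880, 185, 2390]);
translate([168, 337, 0]) cube([185, 2310, 2390]);
translate([2863, 337, 0]) cube([185, 2310, 2390]);


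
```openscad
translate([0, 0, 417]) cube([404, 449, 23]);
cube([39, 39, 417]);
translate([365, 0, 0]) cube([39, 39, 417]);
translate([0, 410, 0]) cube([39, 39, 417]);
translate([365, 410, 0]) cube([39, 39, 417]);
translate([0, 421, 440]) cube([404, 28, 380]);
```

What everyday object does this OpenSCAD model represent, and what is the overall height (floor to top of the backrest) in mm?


A chair. The overall height is 820 mm.

A slab on four corner posts with a tall panel at the back — a chair. The seat slab sits at z = 417 with thickness 23, and the 380 mm backrest starts at the seat top, so the overall height is 417 + 23 + 380 = 820 mm.


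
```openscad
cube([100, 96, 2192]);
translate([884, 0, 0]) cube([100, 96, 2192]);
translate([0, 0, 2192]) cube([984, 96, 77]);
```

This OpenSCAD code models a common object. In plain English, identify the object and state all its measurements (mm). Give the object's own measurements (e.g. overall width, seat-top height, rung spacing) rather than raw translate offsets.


A door frame. The clear opening is 784 mm wide and 2192 mm high. Two 100 mm wide jambs, 96 mm deep, stand either side of the opening from the floor to the top of the opening. A 77 mm thick head sits across the top of both jambs, spanning the full outside width of the frame.


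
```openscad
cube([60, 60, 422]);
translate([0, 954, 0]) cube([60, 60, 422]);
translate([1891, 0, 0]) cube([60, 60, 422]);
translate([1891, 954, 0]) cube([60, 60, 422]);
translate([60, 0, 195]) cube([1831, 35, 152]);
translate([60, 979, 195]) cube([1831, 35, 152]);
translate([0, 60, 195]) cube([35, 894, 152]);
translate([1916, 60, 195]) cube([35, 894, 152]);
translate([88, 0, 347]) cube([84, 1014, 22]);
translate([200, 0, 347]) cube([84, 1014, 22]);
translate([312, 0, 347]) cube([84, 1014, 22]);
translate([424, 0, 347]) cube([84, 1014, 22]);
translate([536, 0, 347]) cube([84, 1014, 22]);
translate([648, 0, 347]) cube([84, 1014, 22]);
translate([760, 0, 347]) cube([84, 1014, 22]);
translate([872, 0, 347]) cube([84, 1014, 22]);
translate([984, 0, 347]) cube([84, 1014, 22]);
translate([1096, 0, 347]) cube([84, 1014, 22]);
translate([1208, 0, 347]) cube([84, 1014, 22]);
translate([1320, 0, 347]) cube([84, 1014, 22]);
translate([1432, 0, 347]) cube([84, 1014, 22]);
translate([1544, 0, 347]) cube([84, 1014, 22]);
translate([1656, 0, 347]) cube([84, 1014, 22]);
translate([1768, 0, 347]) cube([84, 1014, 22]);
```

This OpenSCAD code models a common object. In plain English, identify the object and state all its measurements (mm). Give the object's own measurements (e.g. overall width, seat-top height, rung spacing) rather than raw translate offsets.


A bed frame 1951 mm long (x) by 1014 mm wide (y). Four 60×60 mm corner posts, 422 mm tall, at the corners of the footprint. Four rails of 35 mm thickness and 152 mm height run between adjacent posts with their undersides at z = 195 mm, their outer faces flush with the outside of the frame (the two x-running rails run between the posts' inner faces; the two y-running rails run between the posts' inner faces). 16 slats, each 84 mm wide (x) and 22 mm thick, lie across the top of the two x-running rails, running the full 1014 mm width of the frame in y; along x they sit between the end posts with a 28 mm gap after the −x posts and between neighbouring slats, leaving 39 mm before the +x posts.
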